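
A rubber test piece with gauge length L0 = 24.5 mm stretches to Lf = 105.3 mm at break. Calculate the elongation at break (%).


Elongation = (Lf - L0) / L0 * 100
= (105.3 - 24.5) / 24.5 * 100
= 80.8 / 24.5 * 100
= 329.8%

329.8%


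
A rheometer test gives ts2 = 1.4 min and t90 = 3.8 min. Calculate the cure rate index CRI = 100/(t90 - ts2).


CRI = 100 / (t90 - ts2)
= 100 / (3.8 - 1.4)
= 100 / 2.4
= 41.67 min^-1

41.67 min^-1


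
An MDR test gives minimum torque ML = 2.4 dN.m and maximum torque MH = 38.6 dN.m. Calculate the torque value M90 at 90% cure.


M90 = ML + 0.9 * (MH - ML)
M90 = 2.4 + 0.9 * (38.6 - 2.4)
M90 = 2.4 + 0.9 * 36.2
M90 = 34.98 dN.m

34.98 dN.m


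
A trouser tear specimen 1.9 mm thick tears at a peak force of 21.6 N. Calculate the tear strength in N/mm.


Tear strength = force / thickness
= 21.6 / 1.9
= 11.37 N/mm

11.37 N/mm


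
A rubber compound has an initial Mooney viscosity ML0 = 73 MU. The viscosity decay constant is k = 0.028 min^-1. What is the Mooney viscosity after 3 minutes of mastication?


ML = ML0 * exp(-k * t)
ML = 73 * exp(-0.028 * 3)
ML = 73 * 0.9194
ML = 67.12 MU

67.12 MU


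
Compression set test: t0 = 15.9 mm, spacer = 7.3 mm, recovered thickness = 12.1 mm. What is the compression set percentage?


CS = (t0 - recovered) / (t0 - ts) * 100
= (15.9 - 12.1) / (15.9 - 7.3) * 100
= 3.8 / 8.6 * 100
= 44.2%

44.2%


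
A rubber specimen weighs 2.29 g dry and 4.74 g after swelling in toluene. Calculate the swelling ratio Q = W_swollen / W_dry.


Q = W_swollen / W_dry
Q = 4.74 / 2.29
Q = 2.07

Q = 2.07


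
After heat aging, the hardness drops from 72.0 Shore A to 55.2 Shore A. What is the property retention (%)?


Retention = aged / original * 100
= 55.2 / 72.0 * 100
= 76.7%

76.7%


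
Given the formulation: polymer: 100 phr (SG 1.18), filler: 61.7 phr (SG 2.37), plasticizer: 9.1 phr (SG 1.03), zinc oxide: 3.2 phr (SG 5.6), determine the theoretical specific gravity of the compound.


Sum of weights = 174.0
Volume contributions:
  polymer: 100/1.18 = 84.7458
  filler: 61.7/2.37 = 26.0338
  plasticizer: 9.1/1.03 = 8.8350
  zinc oxide: 3.2/5.6 = 0.5714
Sum of volumes = 120.1859
SG = 174.0 / 120.1859 = 1.448

SG = 1.448


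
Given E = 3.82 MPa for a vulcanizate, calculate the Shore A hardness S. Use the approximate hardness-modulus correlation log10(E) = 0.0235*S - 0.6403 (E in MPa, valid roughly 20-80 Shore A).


log10(E) = 0.0235*S - 0.6403  =>  S = (log10(E) + 0.6403) / 0.0235
log10(3.82) = 0.582063
S = (0.582063 + 0.6403) / 0.0235 = 1.222363 / 0.0235
S = 52.0

Shore A = 52.0


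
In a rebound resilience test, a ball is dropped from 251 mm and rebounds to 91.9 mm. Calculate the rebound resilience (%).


Resilience = h_rebound / h_drop * 100
= 91.9 / 251 * 100
= 36.6%

36.6%


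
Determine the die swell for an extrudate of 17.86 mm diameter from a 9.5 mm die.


Die swell ratio = D_extrudate / D_die
= 17.86 / 9.5
= 1.88

Die swell = 1.88


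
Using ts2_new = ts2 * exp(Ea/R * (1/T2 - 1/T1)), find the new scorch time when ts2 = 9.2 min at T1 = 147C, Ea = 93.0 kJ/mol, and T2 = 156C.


Convert temperatures: T1 = 147 + 273.15 = 420.15 K, T2 = 156 + 273.15 = 429.15 K
ts2_new = 9.2 * exp(93000 / 8.314 * (1/429.15 - 1/420.15))
1/T2 - 1/T1 = -4.9915e-05
ts2_new = 5.26 min

5.26 min


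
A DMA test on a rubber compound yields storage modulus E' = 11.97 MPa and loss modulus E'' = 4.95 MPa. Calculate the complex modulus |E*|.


|E*| = sqrt(E'^2 + E''^2)
= sqrt(11.97^2 + 4.95^2)
= sqrt(143.2809 + 24.5025)
= 12.953 MPa

12.953 MPa


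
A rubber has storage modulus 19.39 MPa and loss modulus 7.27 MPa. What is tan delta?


tan delta = E'' / E'
= 7.27 / 19.39
= 0.3749

tan delta = 0.3749


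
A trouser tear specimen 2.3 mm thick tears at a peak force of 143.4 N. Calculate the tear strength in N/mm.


Tear strength = force / thickness
= 143.4 / 2.3
= 62.35 N/mm

62.35 N/mm


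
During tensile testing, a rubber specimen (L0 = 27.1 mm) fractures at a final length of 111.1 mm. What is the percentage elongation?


Elongation = (Lf - L0) / L0 * 100
= (111.1 - 27.1) / 27.1 * 100
= 84.0 / 27.1 * 100
= 310.0%

310.0%


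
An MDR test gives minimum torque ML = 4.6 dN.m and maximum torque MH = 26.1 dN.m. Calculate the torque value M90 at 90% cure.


M90 = ML + 0.9 * (MH - ML)
M90 = 4.6 + 0.9 * (26.1 - 4.6)
M90 = 4.6 + 0.9 * 21.5
M90 = 23.95 dN.m

23.95 dN.m


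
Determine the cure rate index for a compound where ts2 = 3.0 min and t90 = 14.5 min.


CRI = 100 / (t90 - ts2)
= 100 / (14.5 - 3.0)
= 100 / 11.5
= 8.7 min^-1

8.7 min^-1


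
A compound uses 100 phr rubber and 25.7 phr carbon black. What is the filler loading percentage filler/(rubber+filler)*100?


Filler % = filler / (rubber + filler) * 100
= 25.7 / (100 + 25.7) * 100
= 25.7 / 125.7 * 100
= 20.45%

20.45%


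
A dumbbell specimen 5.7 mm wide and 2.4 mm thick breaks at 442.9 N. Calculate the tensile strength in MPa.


Area = width * thickness = 5.7 * 2.4 = 13.68 mm^2
TS = force / area = 442.9 / 13.68 = 32.38 MPa

32.38 MPa


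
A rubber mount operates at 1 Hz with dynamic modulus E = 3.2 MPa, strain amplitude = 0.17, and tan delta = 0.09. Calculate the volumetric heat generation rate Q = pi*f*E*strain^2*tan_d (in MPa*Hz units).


Q = pi * f * E * strain^2 * tan_d
= pi * 1 * 3.2 * 0.17^2 * 0.09
= pi * 1 * 3.2 * 0.0289 * 0.09
= 0.0261

Q = 0.0261


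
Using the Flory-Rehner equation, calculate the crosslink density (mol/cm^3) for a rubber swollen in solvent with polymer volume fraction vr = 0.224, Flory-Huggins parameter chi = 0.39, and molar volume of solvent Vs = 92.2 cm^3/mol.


ln(1 - vr) = ln(1 - 0.224) = -0.2536
Numerator = -((-0.2536) + 0.224 + 0.39 * 0.224^2) = 0.0100
Denominator = 92.2 * (0.224^(1/3) - 0.224/2) = 45.6683
nu = 0.0100 / 45.6683 = 2.1972e-04 mol/cm^3

2.1972e-04 mol/cm^3


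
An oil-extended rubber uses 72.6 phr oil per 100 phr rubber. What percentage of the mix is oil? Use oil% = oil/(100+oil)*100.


Oil % = oil / (100 + oil) * 100
= 72.6 / (100 + 72.6) * 100
= 72.6 / 172.6 * 100
= 42.06%

42.06%


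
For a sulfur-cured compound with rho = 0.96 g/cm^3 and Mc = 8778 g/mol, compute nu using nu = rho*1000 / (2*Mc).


nu = rho * 1000 / (2 * Mc)
nu = 0.96 * 1000 / (2 * 8778)
nu = 960.0 / 17556
nu = 0.0547 mol/L

0.0547 mol/L


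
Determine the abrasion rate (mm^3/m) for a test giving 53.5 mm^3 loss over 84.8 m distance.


Rate = volume_loss / distance
= 53.5 / 84.8
= 0.631 mm^3/m

0.631 mm^3/m


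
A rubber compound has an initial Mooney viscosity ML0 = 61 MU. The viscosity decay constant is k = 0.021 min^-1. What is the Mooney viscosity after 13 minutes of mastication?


ML = ML0 * exp(-k * t)
ML = 61 * exp(-0.021 * 13)
ML = 61 * 0.7611
ML = 46.43 MU

46.43 MU


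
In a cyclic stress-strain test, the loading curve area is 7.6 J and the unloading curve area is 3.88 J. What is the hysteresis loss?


Hysteresis loss = loading - unloading
= 7.6 - 3.88
= 3.72 J

3.72 J


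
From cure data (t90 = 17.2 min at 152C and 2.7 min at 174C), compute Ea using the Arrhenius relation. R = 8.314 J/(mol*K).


T1 = 425.15 K, T2 = 447.15 K
1/T1 - 1/T2 = 1.1573e-04
ln(t1/t2) = ln(17.2/2.7) = 1.8517
Ea = 8.314 * 1.8517 / 1.1573e-04 = 133028.1166 J/mol
Ea = 133.03 kJ/mol

133.03 kJ/mol


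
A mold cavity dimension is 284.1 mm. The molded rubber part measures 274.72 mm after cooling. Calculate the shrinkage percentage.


Shrinkage = (mold - part) / mold * 100
= (284.1 - 274.72) / 284.1 * 100
= 9.38 / 284.1 * 100
= 3.3%

3.3%


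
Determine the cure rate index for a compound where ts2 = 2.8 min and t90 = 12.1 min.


CRI = 100 / (t90 - ts2)
= 100 / (12.1 - 2.8)
= 100 / 9.3
= 10.75 min^-1

10.75 min^-1


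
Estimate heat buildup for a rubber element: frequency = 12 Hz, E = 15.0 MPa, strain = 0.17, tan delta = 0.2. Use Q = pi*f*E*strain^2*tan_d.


Q = pi * f * E * strain^2 * tan_d
= pi * 12 * 15.0 * 0.17^2 * 0.2
= pi * 12 * 15.0 * 0.0289 * 0.2
= 3.2685

Q = 3.2685


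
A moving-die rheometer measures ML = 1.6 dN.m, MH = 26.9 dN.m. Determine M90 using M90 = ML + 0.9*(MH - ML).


M90 = ML + 0.9 * (MH - ML)
M90 = 1.6 + 0.9 * (26.9 - 1.6)
M90 = 1.6 + 0.9 * 25.3
M90 = 24.37 dN.m

24.37 dN.m


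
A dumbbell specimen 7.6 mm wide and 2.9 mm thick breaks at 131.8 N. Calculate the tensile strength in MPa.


Area = width * thickness = 7.6 * 2.9 = 22.04 mm^2
TS = force / area = 131.8 / 22.04 = 5.98 MPa

5.98 MPa


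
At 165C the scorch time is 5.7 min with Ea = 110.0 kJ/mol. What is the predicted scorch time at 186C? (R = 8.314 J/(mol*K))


Convert temperatures: T1 = 165 + 273.15 = 438.15 K, T2 = 186 + 273.15 = 459.15 K
ts2_new = 5.7 * exp(110000 / 8.314 * (1/459.15 - 1/438.15))
1/T2 - 1/T1 = -1.0439e-04
ts2_new = 1.43 min

1.43 min


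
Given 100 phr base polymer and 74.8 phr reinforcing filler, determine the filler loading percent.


Filler % = filler / (rubber + filler) * 100
= 74.8 / (100 + 74.8) * 100
= 74.8 / 174.8 * 100
= 42.79%

42.79%


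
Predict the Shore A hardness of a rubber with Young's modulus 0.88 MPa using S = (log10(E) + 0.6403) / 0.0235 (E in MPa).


log10(E) = 0.0235*S - 0.6403  =>  S = (log10(E) + 0.6403) / 0.0235
log10(0.88) = -0.055517
S = (-0.055517 + 0.6403) / 0.0235 = 0.584783 / 0.0235
S = 24.9

Shore A = 24.9


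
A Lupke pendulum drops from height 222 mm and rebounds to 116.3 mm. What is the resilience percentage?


Resilience = h_rebound / h_drop * 100
= 116.3 / 222 * 100
= 52.4%

52.4%


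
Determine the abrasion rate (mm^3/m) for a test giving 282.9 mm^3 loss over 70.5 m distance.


Rate = volume_loss / distance
= 282.9 / 70.5
= 4.013 mm^3/m

4.013 mm^3/m


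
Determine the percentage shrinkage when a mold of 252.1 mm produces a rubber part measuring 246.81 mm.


Shrinkage = (mold - part) / mold * 100
= (252.1 - 246.81) / 252.1 * 100
= 5.29 / 252.1 * 100
= 2.1%

2.1%


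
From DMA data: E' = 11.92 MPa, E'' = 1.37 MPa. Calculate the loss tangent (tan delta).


tan delta = E'' / E'
= 1.37 / 11.92
= 0.1149

tan delta = 0.1149


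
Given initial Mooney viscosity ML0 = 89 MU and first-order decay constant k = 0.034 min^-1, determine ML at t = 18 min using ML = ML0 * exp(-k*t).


ML = ML0 * exp(-k * t)
ML = 89 * exp(-0.034 * 18)
ML = 89 * 0.5423
ML = 48.26 MU

48.26 MU


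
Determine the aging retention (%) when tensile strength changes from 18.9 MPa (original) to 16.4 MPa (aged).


Retention = aged / original * 100
= 16.4 / 18.9 * 100
= 86.8%

86.8%


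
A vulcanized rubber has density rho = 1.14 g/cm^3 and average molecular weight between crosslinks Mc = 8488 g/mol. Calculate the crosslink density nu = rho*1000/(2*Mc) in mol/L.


nu = rho * 1000 / (2 * Mc)
nu = 1.14 * 1000 / (2 * 8488)
nu = 1140.0 / 16976
nu = 0.0672 mol/L

0.0672 mol/L


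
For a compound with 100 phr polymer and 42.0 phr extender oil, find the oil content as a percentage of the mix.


Oil % = oil / (100 + oil) * 100
= 42.0 / (100 + 42.0) * 100
= 42.0 / 142.0 * 100
= 29.58%

29.58%


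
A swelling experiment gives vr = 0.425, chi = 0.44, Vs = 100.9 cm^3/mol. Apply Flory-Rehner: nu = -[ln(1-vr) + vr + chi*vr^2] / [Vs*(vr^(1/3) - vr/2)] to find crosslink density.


ln(1 - vr) = ln(1 - 0.425) = -0.5534
Numerator = -((-0.5534) + 0.425 + 0.44 * 0.425^2) = 0.0489
Denominator = 100.9 * (0.425^(1/3) - 0.425/2) = 54.4201
nu = 0.0489 / 54.4201 = 8.9875e-04 mol/cm^3

8.9875e-04 mol/cm^3


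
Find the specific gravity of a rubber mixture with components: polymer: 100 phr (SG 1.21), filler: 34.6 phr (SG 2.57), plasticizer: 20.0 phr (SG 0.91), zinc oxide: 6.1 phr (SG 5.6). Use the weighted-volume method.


Sum of weights = 160.7
Volume contributions:
  polymer: 100/1.21 = 82.6446
  filler: 34.6/2.57 = 13.4630
  plasticizer: 20.0/0.91 = 21.9780
  zinc oxide: 6.1/5.6 = 1.0893
Sum of volumes = 119.1750
SG = 160.7 / 119.1750 = 1.348

SG = 1.348


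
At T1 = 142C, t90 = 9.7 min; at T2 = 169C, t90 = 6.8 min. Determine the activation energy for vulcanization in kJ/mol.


T1 = 415.15 K, T2 = 442.15 K
1/T1 - 1/T2 = 1.4709e-04
ln(t1/t2) = ln(9.7/6.8) = 0.3552
Ea = 8.314 * 0.3552 / 1.4709e-04 = 20076.9569 J/mol
Ea = 20.08 kJ/mol

20.08 kJ/mol


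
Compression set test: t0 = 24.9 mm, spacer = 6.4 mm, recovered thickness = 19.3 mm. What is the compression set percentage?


CS = (t0 - recovered) / (t0 - ts) * 100
= (24.9 - 19.3) / (24.9 - 6.4) * 100
= 5.6 / 18.5 * 100
= 30.3%

30.3%


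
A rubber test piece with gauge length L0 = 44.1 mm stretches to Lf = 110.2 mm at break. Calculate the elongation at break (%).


Elongation = (Lf - L0) / L0 * 100
= (110.2 - 44.1) / 44.1 * 100
= 66.1 / 44.1 * 100
= 149.9%

149.9%


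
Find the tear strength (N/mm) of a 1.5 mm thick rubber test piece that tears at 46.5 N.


Tear strength = force / thickness
= 46.5 / 1.5
= 31.0 N/mm

31.0 N/mm


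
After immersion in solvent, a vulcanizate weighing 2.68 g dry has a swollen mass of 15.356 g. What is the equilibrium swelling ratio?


Q = W_swollen / W_dry
Q = 15.356 / 2.68
Q = 5.73

Q = 5.73


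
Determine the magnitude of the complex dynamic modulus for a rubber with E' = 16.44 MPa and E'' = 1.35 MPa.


|E*| = sqrt(E'^2 + E''^2)
= sqrt(16.44^2 + 1.35^2)
= sqrt(270.2736 + 1.8225)
= 16.495 MPa

16.495 MPa


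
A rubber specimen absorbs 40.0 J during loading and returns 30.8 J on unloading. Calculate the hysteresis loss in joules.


Hysteresis loss = loading - unloading
= 40.0 - 30.8
= 9.2 J

9.2 J


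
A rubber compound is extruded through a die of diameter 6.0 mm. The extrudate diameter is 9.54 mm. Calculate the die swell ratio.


Die swell ratio = D_extrudate / D_die
= 9.54 / 6.0
= 1.59

Die swell = 1.59


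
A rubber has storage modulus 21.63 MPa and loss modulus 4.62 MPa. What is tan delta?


tan delta = E'' / E'
= 4.62 / 21.63
= 0.2136

tan delta = 0.2136


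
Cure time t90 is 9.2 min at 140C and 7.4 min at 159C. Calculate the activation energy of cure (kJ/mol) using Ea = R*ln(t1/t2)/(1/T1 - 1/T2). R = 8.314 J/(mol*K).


T1 = 413.15 K, T2 = 432.15 K
1/T1 - 1/T2 = 1.0642e-04
ln(t1/t2) = ln(9.2/7.4) = 0.2177
Ea = 8.314 * 0.2177 / 1.0642e-04 = 17009.9865 J/mol
Ea = 17.01 kJ/mol

17.01 kJ/mol


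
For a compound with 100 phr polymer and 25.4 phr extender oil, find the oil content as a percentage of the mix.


Oil % = oil / (100 + oil) * 100
= 25.4 / (100 + 25.4) * 100
= 25.4 / 125.4 * 100
= 20.26%

20.26%


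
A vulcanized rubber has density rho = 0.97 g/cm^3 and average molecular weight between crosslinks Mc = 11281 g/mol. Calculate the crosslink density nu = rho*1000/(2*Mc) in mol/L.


nu = rho * 1000 / (2 * Mc)
nu = 0.97 * 1000 / (2 * 11281)
nu = 970.0 / 22562
nu = 0.0430 mol/L

0.0430 mol/L


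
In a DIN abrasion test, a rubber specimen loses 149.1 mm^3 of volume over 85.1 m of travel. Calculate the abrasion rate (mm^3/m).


Rate = volume_loss / distance
= 149.1 / 85.1
= 1.752 mm^3/m

1.752 mm^3/m


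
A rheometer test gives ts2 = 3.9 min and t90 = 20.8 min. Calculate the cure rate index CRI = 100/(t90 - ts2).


CRI = 100 / (t90 - ts2)
= 100 / (20.8 - 3.9)
= 100 / 16.9
= 5.92 min^-1

5.92 min^-1


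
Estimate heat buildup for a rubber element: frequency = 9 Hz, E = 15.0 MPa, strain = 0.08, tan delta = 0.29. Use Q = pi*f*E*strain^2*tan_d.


Q = pi * f * E * strain^2 * tan_d
= pi * 9 * 15.0 * 0.08^2 * 0.29
= pi * 9 * 15.0 * 0.0064 * 0.29
= 0.7872

Q = 0.7872


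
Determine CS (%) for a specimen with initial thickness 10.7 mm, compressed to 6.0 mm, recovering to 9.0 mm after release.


CS = (t0 - recovered) / (t0 - ts) * 100
= (10.7 - 9.0) / (10.7 - 6.0) * 100
= 1.7 / 4.7 * 100
= 36.2%

36.2%


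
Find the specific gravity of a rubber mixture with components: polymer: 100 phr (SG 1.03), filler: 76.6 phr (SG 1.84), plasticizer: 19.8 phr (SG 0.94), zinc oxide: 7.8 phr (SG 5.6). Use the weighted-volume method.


Sum of weights = 204.2
Volume contributions:
  polymer: 100/1.03 = 97.0874
  filler: 76.6/1.84 = 41.6304
  plasticizer: 19.8/0.94 = 21.0638
  zinc oxide: 7.8/5.6 = 1.3929
Sum of volumes = 161.1745
SG = 204.2 / 161.1745 = 1.267

SG = 1.267


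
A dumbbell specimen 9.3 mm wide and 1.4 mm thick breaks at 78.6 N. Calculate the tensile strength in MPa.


Area = width * thickness = 9.3 * 1.4 = 13.02 mm^2
TS = force / area = 78.6 / 13.02 = 6.04 MPa

6.04 MPa


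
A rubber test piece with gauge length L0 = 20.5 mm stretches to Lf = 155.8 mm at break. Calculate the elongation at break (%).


Elongation = (Lf - L0) / L0 * 100
= (155.8 - 20.5) / 20.5 * 100
= 135.3 / 20.5 * 100
= 660.0%

660.0%


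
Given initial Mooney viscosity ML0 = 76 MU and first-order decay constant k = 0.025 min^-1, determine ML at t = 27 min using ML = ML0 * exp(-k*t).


ML = ML0 * exp(-k * t)
ML = 76 * exp(-0.025 * 27)
ML = 76 * 0.5092
ML = 38.7 MU

38.7 MU


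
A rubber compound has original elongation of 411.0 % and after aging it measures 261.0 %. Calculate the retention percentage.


Retention = aged / original * 100
= 261.0 / 411.0 * 100
= 63.5%

63.5%


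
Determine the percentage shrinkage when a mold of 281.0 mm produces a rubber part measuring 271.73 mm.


Shrinkage = (mold - part) / mold * 100
= (281.0 - 271.73) / 281.0 * 100
= 9.27 / 281.0 * 100
= 3.3%

3.3%


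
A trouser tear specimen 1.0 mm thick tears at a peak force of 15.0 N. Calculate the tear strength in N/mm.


Tear strength = force / thickness
= 15.0 / 1.0
= 15.0 N/mm

15.0 N/mm


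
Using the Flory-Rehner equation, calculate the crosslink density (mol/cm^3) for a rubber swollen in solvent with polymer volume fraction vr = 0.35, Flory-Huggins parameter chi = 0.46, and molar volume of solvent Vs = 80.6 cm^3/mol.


ln(1 - vr) = ln(1 - 0.35) = -0.4308
Numerator = -((-0.4308) + 0.35 + 0.46 * 0.35^2) = 0.0244
Denominator = 80.6 * (0.35^(1/3) - 0.35/2) = 42.6962
nu = 0.0244 / 42.6962 = 5.7225e-04 mol/cm^3

5.7225e-04 mol/cm^3


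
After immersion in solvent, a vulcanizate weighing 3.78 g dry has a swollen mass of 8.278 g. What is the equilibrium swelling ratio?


Q = W_swollen / W_dry
Q = 8.278 / 3.78
Q = 2.19

Q = 2.19


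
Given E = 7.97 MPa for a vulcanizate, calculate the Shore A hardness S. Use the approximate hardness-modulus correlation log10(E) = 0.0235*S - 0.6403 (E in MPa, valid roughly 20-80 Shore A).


log10(E) = 0.0235*S - 0.6403  =>  S = (log10(E) + 0.6403) / 0.0235
log10(7.97) = 0.901458
S = (0.901458 + 0.6403) / 0.0235 = 1.541758 / 0.0235
S = 65.6

Shore A = 65.6


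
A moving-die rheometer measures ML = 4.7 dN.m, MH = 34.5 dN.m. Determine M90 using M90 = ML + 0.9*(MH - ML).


M90 = ML + 0.9 * (MH - ML)
M90 = 4.7 + 0.9 * (34.5 - 4.7)
M90 = 4.7 + 0.9 * 29.8
M90 = 31.52 dN.m

31.52 dN.m


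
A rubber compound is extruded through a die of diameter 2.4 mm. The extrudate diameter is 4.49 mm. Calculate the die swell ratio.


Die swell ratio = D_extrudate / D_die
= 4.49 / 2.4
= 1.871

Die swell = 1.871


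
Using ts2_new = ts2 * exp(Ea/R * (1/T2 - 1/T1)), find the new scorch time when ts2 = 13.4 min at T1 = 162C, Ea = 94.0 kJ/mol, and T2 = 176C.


Convert temperatures: T1 = 162 + 273.15 = 435.15 K, T2 = 176 + 273.15 = 449.15 K
ts2_new = 13.4 * exp(94000 / 8.314 * (1/449.15 - 1/435.15))
1/T2 - 1/T1 = -7.1630e-05
ts2_new = 5.96 min

5.96 min


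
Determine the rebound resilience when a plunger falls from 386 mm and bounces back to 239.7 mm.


Resilience = h_rebound / h_drop * 100
= 239.7 / 386 * 100
= 62.1%

62.1%


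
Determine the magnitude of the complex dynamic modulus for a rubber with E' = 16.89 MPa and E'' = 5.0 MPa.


|E*| = sqrt(E'^2 + E''^2)
= sqrt(16.89^2 + 5.0^2)
= sqrt(285.2721 + 25.0000)
= 17.615 MPa

17.615 MPa


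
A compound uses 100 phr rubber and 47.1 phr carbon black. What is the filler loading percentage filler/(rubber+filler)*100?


Filler % = filler / (rubber + filler) * 100
= 47.1 / (100 + 47.1) * 100
= 47.1 / 147.1 * 100
= 32.02%

32.02%


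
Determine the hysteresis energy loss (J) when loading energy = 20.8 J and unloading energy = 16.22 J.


Hysteresis loss = loading - unloading
= 20.8 - 16.22
= 4.58 J

4.58 J


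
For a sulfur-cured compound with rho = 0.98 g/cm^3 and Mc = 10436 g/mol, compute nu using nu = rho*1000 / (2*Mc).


nu = rho * 1000 / (2 * Mc)
nu = 0.98 * 1000 / (2 * 10436)
nu = 980.0 / 20872
nu = 0.0470 mol/L

0.0470 mol/L


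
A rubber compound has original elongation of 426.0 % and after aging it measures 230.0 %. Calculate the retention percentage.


Retention = aged / original * 100
= 230.0 / 426.0 * 100
= 54.0%

54.0%


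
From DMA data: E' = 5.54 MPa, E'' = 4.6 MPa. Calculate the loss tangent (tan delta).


tan delta = E'' / E'
= 4.6 / 5.54
= 0.8303

tan delta = 0.8303


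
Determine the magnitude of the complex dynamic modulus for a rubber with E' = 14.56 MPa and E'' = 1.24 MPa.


|E*| = sqrt(E'^2 + E''^2)
= sqrt(14.56^2 + 1.24^2)
= sqrt(211.9936 + 1.5376)
= 14.613 MPa

14.613 MPa


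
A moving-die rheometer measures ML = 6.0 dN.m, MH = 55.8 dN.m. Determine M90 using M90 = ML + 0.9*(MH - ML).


M90 = ML + 0.9 * (MH - ML)
M90 = 6.0 + 0.9 * (55.8 - 6.0)
M90 = 6.0 + 0.9 * 49.8
M90 = 50.82 dN.m

50.82 dN.m


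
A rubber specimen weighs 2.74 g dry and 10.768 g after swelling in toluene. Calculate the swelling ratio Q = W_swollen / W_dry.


Q = W_swollen / W_dry
Q = 10.768 / 2.74
Q = 3.93

Q = 3.93


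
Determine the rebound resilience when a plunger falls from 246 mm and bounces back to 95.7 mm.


Resilience = h_rebound / h_drop * 100
= 95.7 / 246 * 100
= 38.9%

38.9%


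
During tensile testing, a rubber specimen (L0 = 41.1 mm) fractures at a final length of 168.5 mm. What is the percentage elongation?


Elongation = (Lf - L0) / L0 * 100
= (168.5 - 41.1) / 41.1 * 100
= 127.4 / 41.1 * 100
= 310.0%

310.0%


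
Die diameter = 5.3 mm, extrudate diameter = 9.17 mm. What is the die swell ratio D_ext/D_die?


Die swell ratio = D_extrudate / D_die
= 9.17 / 5.3
= 1.73

Die swell = 1.73


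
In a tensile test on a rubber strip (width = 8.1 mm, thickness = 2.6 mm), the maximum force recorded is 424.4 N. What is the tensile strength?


Area = width * thickness = 8.1 * 2.6 = 21.06 mm^2
TS = force / area = 424.4 / 21.06 = 20.15 MPa

20.15 MPa


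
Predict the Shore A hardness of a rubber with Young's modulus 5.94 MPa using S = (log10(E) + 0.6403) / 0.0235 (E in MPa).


log10(E) = 0.0235*S - 0.6403  =>  S = (log10(E) + 0.6403) / 0.0235
log10(5.94) = 0.773786
S = (0.773786 + 0.6403) / 0.0235 = 1.414086 / 0.0235
S = 60.2

Shore A = 60.2


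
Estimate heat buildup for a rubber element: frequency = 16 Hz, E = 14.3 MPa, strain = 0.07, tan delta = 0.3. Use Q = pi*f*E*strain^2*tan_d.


Q = pi * f * E * strain^2 * tan_d
= pi * 16 * 14.3 * 0.07^2 * 0.3
= pi * 16 * 14.3 * 0.0049 * 0.3
= 1.0566

Q = 1.0566


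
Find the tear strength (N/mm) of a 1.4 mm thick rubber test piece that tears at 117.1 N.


Tear strength = force / thickness
= 117.1 / 1.4
= 83.64 N/mm

83.64 N/mm


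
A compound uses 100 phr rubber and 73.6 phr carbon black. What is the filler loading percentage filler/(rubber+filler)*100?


Filler % = filler / (rubber + filler) * 100
= 73.6 / (100 + 73.6) * 100
= 73.6 / 173.6 * 100
= 42.4%

42.4%


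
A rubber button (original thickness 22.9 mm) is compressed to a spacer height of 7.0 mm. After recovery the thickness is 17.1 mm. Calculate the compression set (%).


CS = (t0 - recovered) / (t0 - ts) * 100
= (22.9 - 17.1) / (22.9 - 7.0) * 100
= 5.8 / 15.9 * 100
= 36.5%

36.5%


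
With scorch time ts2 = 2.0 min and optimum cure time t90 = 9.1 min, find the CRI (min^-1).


CRI = 100 / (t90 - ts2)
= 100 / (9.1 - 2.0)
= 100 / 7.1
= 14.08 min^-1

14.08 min^-1


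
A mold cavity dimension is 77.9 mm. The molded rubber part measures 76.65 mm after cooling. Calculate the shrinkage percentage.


Shrinkage = (mold - part) / mold * 100
= (77.9 - 76.65) / 77.9 * 100
= 1.25 / 77.9 * 100
= 1.6%

1.6%


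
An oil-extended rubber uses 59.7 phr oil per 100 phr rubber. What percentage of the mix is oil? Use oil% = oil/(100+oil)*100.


Oil % = oil / (100 + oil) * 100
= 59.7 / (100 + 59.7) * 100
= 59.7 / 159.7 * 100
= 37.38%

37.38%


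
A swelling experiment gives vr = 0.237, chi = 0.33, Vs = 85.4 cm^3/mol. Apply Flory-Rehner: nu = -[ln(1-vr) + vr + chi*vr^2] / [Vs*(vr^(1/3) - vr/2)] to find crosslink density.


ln(1 - vr) = ln(1 - 0.237) = -0.2705
Numerator = -((-0.2705) + 0.237 + 0.33 * 0.237^2) = 0.0150
Denominator = 85.4 * (0.237^(1/3) - 0.237/2) = 42.7296
nu = 0.0150 / 42.7296 = 3.5014e-04 mol/cm^3

3.5014e-04 mol/cm^3


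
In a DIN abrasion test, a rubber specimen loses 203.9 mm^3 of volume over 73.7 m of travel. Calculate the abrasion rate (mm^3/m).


Rate = volume_loss / distance
= 203.9 / 73.7
= 2.767 mm^3/m

2.767 mm^3/m


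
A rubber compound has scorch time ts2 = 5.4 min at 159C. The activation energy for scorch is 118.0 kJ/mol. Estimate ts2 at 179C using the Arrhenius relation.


Convert temperatures: T1 = 159 + 273.15 = 432.15 K, T2 = 179 + 273.15 = 452.15 K
ts2_new = 5.4 * exp(118000 / 8.314 * (1/452.15 - 1/432.15))
1/T2 - 1/T1 = -1.0236e-04
ts2_new = 1.26 min

1.26 min


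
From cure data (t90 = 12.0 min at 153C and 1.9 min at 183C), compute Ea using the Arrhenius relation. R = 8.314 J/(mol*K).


T1 = 426.15 K, T2 = 456.15 K
1/T1 - 1/T2 = 1.5433e-04
ln(t1/t2) = ln(12.0/1.9) = 1.8431
Ea = 8.314 * 1.8431 / 1.5433e-04 = 99287.9871 J/mol
Ea = 99.29 kJ/mol

99.29 kJ/mol


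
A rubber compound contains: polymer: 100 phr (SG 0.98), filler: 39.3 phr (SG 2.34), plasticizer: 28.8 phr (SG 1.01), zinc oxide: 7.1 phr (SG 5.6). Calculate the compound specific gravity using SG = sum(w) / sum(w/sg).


Sum of weights = 175.2
Volume contributions:
  polymer: 100/0.98 = 102.0408
  filler: 39.3/2.34 = 16.7949
  plasticizer: 28.8/1.01 = 28.5149
  zinc oxide: 7.1/5.6 = 1.2679
Sum of volumes = 148.6184
SG = 175.2 / 148.6184 = 1.179

SG = 1.179


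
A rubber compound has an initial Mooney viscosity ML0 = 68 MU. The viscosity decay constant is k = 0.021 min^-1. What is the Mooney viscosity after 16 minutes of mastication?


ML = ML0 * exp(-k * t)
ML = 68 * exp(-0.021 * 16)
ML = 68 * 0.7146
ML = 48.59 MU

48.59 MU


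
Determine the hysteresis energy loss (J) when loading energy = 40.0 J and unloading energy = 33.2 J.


Hysteresis loss = loading - unloading
= 40.0 - 33.2
= 6.8 J

6.8 J


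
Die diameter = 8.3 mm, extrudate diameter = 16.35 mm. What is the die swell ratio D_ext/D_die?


Die swell ratio = D_extrudate / D_die
= 16.35 / 8.3
= 1.97

Die swell = 1.97


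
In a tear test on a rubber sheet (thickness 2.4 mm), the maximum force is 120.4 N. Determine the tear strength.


Tear strength = force / thickness
= 120.4 / 2.4
= 50.17 N/mm

50.17 N/mm


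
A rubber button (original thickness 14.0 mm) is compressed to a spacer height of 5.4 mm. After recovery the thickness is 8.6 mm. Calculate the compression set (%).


CS = (t0 - recovered) / (t0 - ts) * 100
= (14.0 - 8.6) / (14.0 - 5.4) * 100
= 5.4 / 8.6 * 100
= 62.8%

62.8%


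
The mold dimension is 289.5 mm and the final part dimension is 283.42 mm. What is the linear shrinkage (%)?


Shrinkage = (mold - part) / mold * 100
= (289.5 - 283.42) / 289.5 * 100
= 6.08 / 289.5 * 100
= 2.1%

2.1%


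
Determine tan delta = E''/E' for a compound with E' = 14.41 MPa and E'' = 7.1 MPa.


tan delta = E'' / E'
= 7.1 / 14.41
= 0.4927

tan delta = 0.4927


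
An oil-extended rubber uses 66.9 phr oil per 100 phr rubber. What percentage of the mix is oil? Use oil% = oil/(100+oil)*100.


Oil % = oil / (100 + oil) * 100
= 66.9 / (100 + 66.9) * 100
= 66.9 / 166.9 * 100
= 40.08%

40.08%


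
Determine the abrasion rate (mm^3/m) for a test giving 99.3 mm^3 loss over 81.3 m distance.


Rate = volume_loss / distance
= 99.3 / 81.3
= 1.221 mm^3/m

1.221 mm^3/m


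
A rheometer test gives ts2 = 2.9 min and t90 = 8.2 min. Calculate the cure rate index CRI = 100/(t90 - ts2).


CRI = 100 / (t90 - ts2)
= 100 / (8.2 - 2.9)
= 100 / 5.3
= 18.87 min^-1

18.87 min^-1


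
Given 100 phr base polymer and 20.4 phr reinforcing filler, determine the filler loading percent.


Filler % = filler / (rubber + filler) * 100
= 20.4 / (100 + 20.4) * 100
= 20.4 / 120.4 * 100
= 16.94%

16.94%


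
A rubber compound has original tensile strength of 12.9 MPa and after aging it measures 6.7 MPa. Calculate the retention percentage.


Retention = aged / original * 100
= 6.7 / 12.9 * 100
= 51.9%

51.9%


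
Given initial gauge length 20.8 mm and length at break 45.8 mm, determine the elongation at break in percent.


Elongation = (Lf - L0) / L0 * 100
= (45.8 - 20.8) / 20.8 * 100
= 25.0 / 20.8 * 100
= 120.2%

120.2%


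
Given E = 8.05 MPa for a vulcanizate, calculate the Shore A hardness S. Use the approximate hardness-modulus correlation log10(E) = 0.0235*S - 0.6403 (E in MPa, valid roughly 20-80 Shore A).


log10(E) = 0.0235*S - 0.6403  =>  S = (log10(E) + 0.6403) / 0.0235
log10(8.05) = 0.905796
S = (0.905796 + 0.6403) / 0.0235 = 1.546096 / 0.0235
S = 65.8

Shore A = 65.8


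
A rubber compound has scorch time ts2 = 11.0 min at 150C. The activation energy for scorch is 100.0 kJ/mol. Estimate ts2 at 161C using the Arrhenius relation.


Convert temperatures: T1 = 150 + 273.15 = 423.15 K, T2 = 161 + 273.15 = 434.15 K
ts2_new = 11.0 * exp(100000 / 8.314 * (1/434.15 - 1/423.15))
1/T2 - 1/T1 = -5.9877e-05
ts2_new = 5.35 min

5.35 min


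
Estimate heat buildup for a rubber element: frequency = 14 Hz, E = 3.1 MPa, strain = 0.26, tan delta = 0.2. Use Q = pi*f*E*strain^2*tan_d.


Q = pi * f * E * strain^2 * tan_d
= pi * 14 * 3.1 * 0.26^2 * 0.2
= pi * 14 * 3.1 * 0.0676 * 0.2
= 1.8434

Q = 1.8434


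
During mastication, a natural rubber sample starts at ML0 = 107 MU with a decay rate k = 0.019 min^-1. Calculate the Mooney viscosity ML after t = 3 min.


ML = ML0 * exp(-k * t)
ML = 107 * exp(-0.019 * 3)
ML = 107 * 0.9446
ML = 101.07 MU

101.07 MU


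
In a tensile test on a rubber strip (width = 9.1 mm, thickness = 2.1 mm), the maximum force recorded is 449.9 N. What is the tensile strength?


Area = width * thickness = 9.1 * 2.1 = 19.11 mm^2
TS = force / area = 449.9 / 19.11 = 23.54 MPa

23.54 MPa


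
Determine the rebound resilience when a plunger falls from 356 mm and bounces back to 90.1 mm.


Resilience = h_rebound / h_drop * 100
= 90.1 / 356 * 100
= 25.3%

25.3%


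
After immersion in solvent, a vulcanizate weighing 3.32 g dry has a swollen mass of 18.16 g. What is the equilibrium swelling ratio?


Q = W_swollen / W_dry
Q = 18.16 / 3.32
Q = 5.47

Q = 5.47


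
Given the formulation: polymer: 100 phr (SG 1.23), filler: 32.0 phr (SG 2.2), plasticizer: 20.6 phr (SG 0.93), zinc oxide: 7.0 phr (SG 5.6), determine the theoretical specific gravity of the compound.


Sum of weights = 159.6
Volume contributions:
  polymer: 100/1.23 = 81.3008
  filler: 32.0/2.2 = 14.5455
  plasticizer: 20.6/0.93 = 22.1505
  zinc oxide: 7.0/5.6 = 1.2500
Sum of volumes = 119.2468
SG = 159.6 / 119.2468 = 1.338

SG = 1.338


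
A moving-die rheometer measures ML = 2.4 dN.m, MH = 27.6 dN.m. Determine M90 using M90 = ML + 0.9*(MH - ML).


M90 = ML + 0.9 * (MH - ML)
M90 = 2.4 + 0.9 * (27.6 - 2.4)
M90 = 2.4 + 0.9 * 25.2
M90 = 25.08 dN.m

25.08 dN.m


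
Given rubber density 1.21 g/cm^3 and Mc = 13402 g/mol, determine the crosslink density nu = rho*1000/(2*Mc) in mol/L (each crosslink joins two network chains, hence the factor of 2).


nu = rho * 1000 / (2 * Mc)
nu = 1.21 * 1000 / (2 * 13402)
nu = 1210.0 / 26804
nu = 0.0451 mol/L

0.0451 mol/L


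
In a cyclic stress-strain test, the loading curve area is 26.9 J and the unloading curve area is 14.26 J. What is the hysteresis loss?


Hysteresis loss = loading - unloading
= 26.9 - 14.26
= 12.64 J

12.64 J


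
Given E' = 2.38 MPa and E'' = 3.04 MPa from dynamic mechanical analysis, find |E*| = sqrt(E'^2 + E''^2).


|E*| = sqrt(E'^2 + E''^2)
= sqrt(2.38^2 + 3.04^2)
= sqrt(5.6644 + 9.2416)
= 3.861 MPa

3.861 MPa


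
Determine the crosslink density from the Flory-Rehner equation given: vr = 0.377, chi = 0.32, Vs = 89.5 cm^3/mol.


ln(1 - vr) = ln(1 - 0.377) = -0.4732
Numerator = -((-0.4732) + 0.377 + 0.32 * 0.377^2) = 0.0507
Denominator = 89.5 * (0.377^(1/3) - 0.377/2) = 47.7845
nu = 0.0507 / 47.7845 = 0.0011 mol/cm^3

0.0011 mol/cm^3


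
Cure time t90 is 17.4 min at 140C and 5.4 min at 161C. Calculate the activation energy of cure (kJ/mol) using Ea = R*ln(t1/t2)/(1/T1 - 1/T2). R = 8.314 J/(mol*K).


T1 = 413.15 K, T2 = 434.15 K
1/T1 - 1/T2 = 1.1708e-04
ln(t1/t2) = ln(17.4/5.4) = 1.1701
Ea = 8.314 * 1.1701 / 1.1708e-04 = 83090.3517 J/mol
Ea = 83.09 kJ/mol

83.09 kJ/mol


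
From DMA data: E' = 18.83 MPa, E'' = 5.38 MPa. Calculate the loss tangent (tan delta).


tan delta = E'' / E'
= 5.38 / 18.83
= 0.2857

tan delta = 0.2857


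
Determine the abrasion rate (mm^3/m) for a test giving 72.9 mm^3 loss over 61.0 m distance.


Rate = volume_loss / distance
= 72.9 / 61.0
= 1.195 mm^3/m

1.195 mm^3/m


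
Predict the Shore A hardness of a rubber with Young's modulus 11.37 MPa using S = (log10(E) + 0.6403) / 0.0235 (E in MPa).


log10(E) = 0.0235*S - 0.6403  =>  S = (log10(E) + 0.6403) / 0.0235
log10(11.37) = 1.055760
S = (1.055760 + 0.6403) / 0.0235 = 1.696060 / 0.0235
S = 72.2

Shore A = 72.2


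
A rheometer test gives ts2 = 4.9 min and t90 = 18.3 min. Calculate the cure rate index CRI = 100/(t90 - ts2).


CRI = 100 / (t90 - ts2)
= 100 / (18.3 - 4.9)
= 100 / 13.4
= 7.46 min^-1

7.46 min^-1


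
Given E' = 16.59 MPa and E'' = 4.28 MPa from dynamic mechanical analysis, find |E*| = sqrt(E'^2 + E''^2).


|E*| = sqrt(E'^2 + E''^2)
= sqrt(16.59^2 + 4.28^2)
= sqrt(275.2281 + 18.3184)
= 17.133 MPa

17.133 MPa


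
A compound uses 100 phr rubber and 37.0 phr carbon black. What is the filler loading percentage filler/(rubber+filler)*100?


Filler % = filler / (rubber + filler) * 100
= 37.0 / (100 + 37.0) * 100
= 37.0 / 137.0 * 100
= 27.01%

27.01%


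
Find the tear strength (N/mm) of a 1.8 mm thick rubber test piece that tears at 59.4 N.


Tear strength = force / thickness
= 59.4 / 1.8
= 33.0 N/mm

33.0 N/mm


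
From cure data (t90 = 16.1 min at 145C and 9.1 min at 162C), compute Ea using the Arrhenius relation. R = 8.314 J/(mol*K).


T1 = 418.15 K, T2 = 435.15 K
1/T1 - 1/T2 = 9.3428e-05
ln(t1/t2) = ln(16.1/9.1) = 0.5705
Ea = 8.314 * 0.5705 / 9.3428e-05 = 50771.7326 J/mol
Ea = 50.77 kJ/mol

50.77 kJ/mol


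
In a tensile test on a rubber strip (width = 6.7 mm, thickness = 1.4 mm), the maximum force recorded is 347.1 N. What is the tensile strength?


Area = width * thickness = 6.7 * 1.4 = 9.38 mm^2
TS = force / area = 347.1 / 9.38 = 37.0 MPa

37.0 MPa


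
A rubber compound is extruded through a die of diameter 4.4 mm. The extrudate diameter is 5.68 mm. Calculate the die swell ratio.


Die swell ratio = D_extrudate / D_die
= 5.68 / 4.4
= 1.291

Die swell = 1.291


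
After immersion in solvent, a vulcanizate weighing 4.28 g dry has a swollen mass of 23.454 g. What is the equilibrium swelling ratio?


Q = W_swollen / W_dry
Q = 23.454 / 4.28
Q = 5.48

Q = 5.48


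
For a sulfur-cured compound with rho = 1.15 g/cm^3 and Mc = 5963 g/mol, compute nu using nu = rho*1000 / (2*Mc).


nu = rho * 1000 / (2 * Mc)
nu = 1.15 * 1000 / (2 * 5963)
nu = 1150.0 / 11926
nu = 0.0964 mol/L

0.0964 mol/L


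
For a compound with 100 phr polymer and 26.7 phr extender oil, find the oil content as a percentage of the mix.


Oil % = oil / (100 + oil) * 100
= 26.7 / (100 + 26.7) * 100
= 26.7 / 126.7 * 100
= 21.07%

21.07%


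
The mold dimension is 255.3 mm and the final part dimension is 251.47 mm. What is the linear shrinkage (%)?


Shrinkage = (mold - part) / mold * 100
= (255.3 - 251.47) / 255.3 * 100
= 3.83 / 255.3 * 100
= 1.5%

1.5%


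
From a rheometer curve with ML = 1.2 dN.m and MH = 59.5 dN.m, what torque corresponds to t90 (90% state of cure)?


M90 = ML + 0.9 * (MH - ML)
M90 = 1.2 + 0.9 * (59.5 - 1.2)
M90 = 1.2 + 0.9 * 58.3
M90 = 53.67 dN.m

53.67 dN.m


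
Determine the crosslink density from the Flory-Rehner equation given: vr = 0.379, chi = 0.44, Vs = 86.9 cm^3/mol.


ln(1 - vr) = ln(1 - 0.379) = -0.4764
Numerator = -((-0.4764) + 0.379 + 0.44 * 0.379^2) = 0.0342
Denominator = 86.9 * (0.379^(1/3) - 0.379/2) = 46.4202
nu = 0.0342 / 46.4202 = 7.3723e-04 mol/cm^3

7.3723e-04 mol/cm^3


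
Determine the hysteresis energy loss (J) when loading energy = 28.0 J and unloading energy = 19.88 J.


Hysteresis loss = loading - unloading
= 28.0 - 19.88
= 8.12 J

8.12 J


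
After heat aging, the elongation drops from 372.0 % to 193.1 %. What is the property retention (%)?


Retention = aged / original * 100
= 193.1 / 372.0 * 100
= 51.9%

51.9%


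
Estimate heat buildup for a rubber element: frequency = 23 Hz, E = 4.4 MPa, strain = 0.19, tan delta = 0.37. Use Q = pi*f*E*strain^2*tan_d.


Q = pi * f * E * strain^2 * tan_d
= pi * 23 * 4.4 * 0.19^2 * 0.37
= pi * 23 * 4.4 * 0.0361 * 0.37
= 4.2466

Q = 4.2466


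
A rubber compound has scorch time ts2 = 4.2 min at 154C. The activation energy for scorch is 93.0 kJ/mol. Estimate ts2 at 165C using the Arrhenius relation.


Convert temperatures: T1 = 154 + 273.15 = 427.15 K, T2 = 165 + 273.15 = 438.15 K
ts2_new = 4.2 * exp(93000 / 8.314 * (1/438.15 - 1/427.15))
1/T2 - 1/T1 = -5.8775e-05
ts2_new = 2.18 min

2.18 min


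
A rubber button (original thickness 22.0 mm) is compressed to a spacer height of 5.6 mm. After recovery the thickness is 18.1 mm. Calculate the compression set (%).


CS = (t0 - recovered) / (t0 - ts) * 100
= (22.0 - 18.1) / (22.0 - 5.6) * 100
= 3.9 / 16.4 * 100
= 23.8%

23.8%


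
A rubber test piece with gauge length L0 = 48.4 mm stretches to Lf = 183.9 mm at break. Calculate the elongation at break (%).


Elongation = (Lf - L0) / L0 * 100
= (183.9 - 48.4) / 48.4 * 100
= 135.5 / 48.4 * 100
= 280.0%

280.0%


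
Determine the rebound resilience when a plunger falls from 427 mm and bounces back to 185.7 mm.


Resilience = h_rebound / h_drop * 100
= 185.7 / 427 * 100
= 43.5%

43.5%


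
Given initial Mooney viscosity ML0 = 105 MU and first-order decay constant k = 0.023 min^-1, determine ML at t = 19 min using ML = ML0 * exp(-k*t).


ML = ML0 * exp(-k * t)
ML = 105 * exp(-0.023 * 19)
ML = 105 * 0.6460
ML = 67.83 MU

67.83 MU


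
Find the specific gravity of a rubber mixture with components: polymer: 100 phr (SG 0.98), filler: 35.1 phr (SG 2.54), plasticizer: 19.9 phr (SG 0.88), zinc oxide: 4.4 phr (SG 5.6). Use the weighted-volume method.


Sum of weights = 159.4
Volume contributions:
  polymer: 100/0.98 = 102.0408
  filler: 35.1/2.54 = 13.8189
  plasticizer: 19.9/0.88 = 22.6136
  zinc oxide: 4.4/5.6 = 0.7857
Sum of volumes = 139.2591
SG = 159.4 / 139.2591 = 1.145

SG = 1.145


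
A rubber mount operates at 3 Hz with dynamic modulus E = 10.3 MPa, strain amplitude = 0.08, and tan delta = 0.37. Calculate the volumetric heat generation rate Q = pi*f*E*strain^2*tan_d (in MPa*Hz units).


Q = pi * f * E * strain^2 * tan_d
= pi * 3 * 10.3 * 0.08^2 * 0.37
= pi * 3 * 10.3 * 0.0064 * 0.37
= 0.2299

Q = 0.2299


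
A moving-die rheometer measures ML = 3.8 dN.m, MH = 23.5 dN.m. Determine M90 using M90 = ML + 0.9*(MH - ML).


M90 = ML + 0.9 * (MH - ML)
M90 = 3.8 + 0.9 * (23.5 - 3.8)
M90 = 3.8 + 0.9 * 19.7
M90 = 21.53 dN.m

21.53 dN.m


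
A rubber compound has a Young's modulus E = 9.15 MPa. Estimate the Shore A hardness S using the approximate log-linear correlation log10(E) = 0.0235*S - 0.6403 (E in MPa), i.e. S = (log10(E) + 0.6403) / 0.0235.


log10(E) = 0.0235*S - 0.6403  =>  S = (log10(E) + 0.6403) / 0.0235
log10(9.15) = 0.961421
S = (0.961421 + 0.6403) / 0.0235 = 1.601721 / 0.0235
S = 68.2

Shore A = 68.2
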